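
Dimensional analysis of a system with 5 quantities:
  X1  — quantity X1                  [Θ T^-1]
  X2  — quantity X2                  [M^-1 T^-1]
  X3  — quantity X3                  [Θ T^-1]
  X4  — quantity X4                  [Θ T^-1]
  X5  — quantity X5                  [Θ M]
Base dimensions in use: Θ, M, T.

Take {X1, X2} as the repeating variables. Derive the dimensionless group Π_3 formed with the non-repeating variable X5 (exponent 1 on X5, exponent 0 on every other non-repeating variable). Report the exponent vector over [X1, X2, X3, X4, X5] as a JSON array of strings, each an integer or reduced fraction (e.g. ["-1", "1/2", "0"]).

["-1", "1", "0", "0", "1"]

Exponent matrix [Θ,M,T] × [X1,X2,X3,X4,X5]:
  Θ: [ 1  0  1  1  1]
  M: [ 0 -1  0  0  1]
  T: [-1 -1 -1 -1  0]
Row reduction gives pivot columns X1,X2; rank = 2
Pivot set = {X1,X2}, free = {X3,X4,X5}
RREF:
  r0: [   1    0    1    1    1]
  r1: [   0    1    0    0   -1]
  r2: [   0    0    0    0    0]
Fix exponent of X5 at 1, X3 at 0, X4 at 0; solve each RREF row for its pivot's exponent:
  r0: exp(X1) + (1)·1 = 0 ⇒ exp(X1) = -1
  r1: exp(X2) + (-1)·1 = 0 ⇒ exp(X2) = 1
Π_3 = X1^-1 · X2 · X5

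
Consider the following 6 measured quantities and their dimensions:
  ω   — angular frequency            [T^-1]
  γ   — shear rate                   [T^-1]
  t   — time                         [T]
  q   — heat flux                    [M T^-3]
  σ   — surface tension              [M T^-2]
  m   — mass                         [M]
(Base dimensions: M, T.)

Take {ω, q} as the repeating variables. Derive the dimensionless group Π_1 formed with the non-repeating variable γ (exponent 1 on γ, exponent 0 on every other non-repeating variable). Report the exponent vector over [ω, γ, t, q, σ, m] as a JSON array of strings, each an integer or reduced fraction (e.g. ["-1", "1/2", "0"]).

["-1", "1", "0", "0", "0", "0"]

Exponent matrix [M,T] × [ω,γ,t,q,σ,m]:
  M: [ 0  0  0  1  1  1]
  T: [-1 -1  1 -3 -2  0]
RREF → pivots at {ω,q} ⇒ r = 2
Pivot set = {ω,q}, free = {γ,t,σ,m}
RREF:
  r0: [   1    1   -1    0   -1   -3]
  r1: [   0    0    0    1    1    1]
Fix exponent of γ at 1, t at 0, σ at 0, m at 0; solve each RREF row for its pivot's exponent:
  r0: exp(ω) + (1)·1 = 0 ⇒ exp(ω) = -1
  r1: exp(q) + (0)·1 = 0 ⇒ exp(q) = 0
Π_1 = ω^-1 · γ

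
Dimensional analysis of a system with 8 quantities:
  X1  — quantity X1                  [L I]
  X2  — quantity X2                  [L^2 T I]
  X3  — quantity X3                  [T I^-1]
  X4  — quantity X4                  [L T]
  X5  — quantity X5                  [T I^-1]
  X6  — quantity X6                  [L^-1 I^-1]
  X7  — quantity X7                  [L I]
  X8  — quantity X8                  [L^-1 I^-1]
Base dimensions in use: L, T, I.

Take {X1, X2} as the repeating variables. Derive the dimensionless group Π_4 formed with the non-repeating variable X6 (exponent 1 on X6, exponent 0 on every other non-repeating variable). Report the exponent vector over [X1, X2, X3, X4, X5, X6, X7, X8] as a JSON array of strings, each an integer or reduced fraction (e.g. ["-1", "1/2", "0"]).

Exponent matrix [L,T,I] × [X1,X2,X3,X4,X5,X6,X7,X8]:
  L: [ 1  2  0  1  0 -1  1 -1]
  T: [ 0  1  1  1  1  0  0  0]
  I: [ 1  1 -1  0 -1 -1  1 -1]
Row reduction gives pivot columns X1,X2; rank = 2
Repeat: X1,X2; free: X3,X4,X5,X6,X7,X8
RREF:
  r0: [   1    0   -2   -1   -2   -1    1   -1]
  r1: [   0    1    1    1    1    0    0    0]
  r2: [   0    0    0    0    0    0    0    0]
Fix exponent of X6 at 1, X3 at 0, X4 at 0, X5 at 0, X7 at 0, X8 at 0; solve each RREF row for its pivot's exponent:
  r0: exp(X1) + (-1)·1 = 0 ⇒ exp(X1) = 1
  r1: exp(X2) + (0)·1 = 0 ⇒ exp(X2) = 0
Π_4 = X1 · X6

["1", "0", "0", "0", "0", "1", "0", "0"]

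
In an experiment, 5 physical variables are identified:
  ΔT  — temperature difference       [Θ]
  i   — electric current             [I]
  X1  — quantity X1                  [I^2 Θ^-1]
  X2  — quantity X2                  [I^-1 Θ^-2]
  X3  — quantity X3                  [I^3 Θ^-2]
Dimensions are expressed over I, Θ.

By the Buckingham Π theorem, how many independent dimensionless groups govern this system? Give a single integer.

Dimensional matrix (I×Θ by ΔT×i×X1×X2×X3):
  I: [ 0  1  2 -1  3]
  Θ: [ 1  0 -1 -2 -2]
RREF → pivots at {ΔT,i} ⇒ r = 2
Π count = n − r = 5 − 2 = 3

3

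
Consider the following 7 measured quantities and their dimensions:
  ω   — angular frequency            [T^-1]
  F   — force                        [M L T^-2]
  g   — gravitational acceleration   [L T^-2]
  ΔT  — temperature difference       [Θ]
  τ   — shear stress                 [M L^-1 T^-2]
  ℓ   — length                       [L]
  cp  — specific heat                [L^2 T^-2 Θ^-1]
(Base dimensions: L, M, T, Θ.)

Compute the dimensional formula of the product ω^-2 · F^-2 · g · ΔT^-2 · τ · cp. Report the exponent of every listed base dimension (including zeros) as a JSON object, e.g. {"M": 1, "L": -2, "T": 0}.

{"L": 0, "M": -1, "T": 0, "Θ": -3}

Write exponents as rows L,M,T,Θ / cols ω,F,g,ΔT,τ,ℓ,cp:
  L: [ 0  1  1  0 -1  1  2]
  M: [ 0  1  0  0  1  0  0]
  T: [-1 -2 -2  0 -2  0 -2]
  Θ: [ 0  0  0  1  0  0 -1]
  [L]: (-2)·0+(-2)·1+(1)·1+(-2)·0+(1)·-1+(1)·2 = 0
  [M]: (-2)·0+(-2)·1+(1)·0+(-2)·0+(1)·1+(1)·0 = -1
  [T]: (-2)·-1+(-2)·-2+(1)·-2+(-2)·0+(1)·-2+(1)·-2 = 0
  [Θ]: (-2)·0+(-2)·0+(1)·0+(-2)·1+(1)·0+(1)·-1 = -3
⇒ M^-1 Θ^-3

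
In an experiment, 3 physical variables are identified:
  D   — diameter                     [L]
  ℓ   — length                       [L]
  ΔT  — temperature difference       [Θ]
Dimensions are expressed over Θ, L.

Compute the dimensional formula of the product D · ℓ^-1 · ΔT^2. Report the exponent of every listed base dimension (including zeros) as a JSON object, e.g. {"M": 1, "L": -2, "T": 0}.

Write exponents as rows Θ,L / cols D,ℓ,ΔT:
  Θ: [ 0  0  1]
  L: [ 1  1  0]
  [Θ]: (1)·0+(-1)·0+(2)·1 = 2
  [L]: (1)·1+(-1)·1+(2)·0 = 0
⇒ Θ^2

{"Θ": 2, "L": 0}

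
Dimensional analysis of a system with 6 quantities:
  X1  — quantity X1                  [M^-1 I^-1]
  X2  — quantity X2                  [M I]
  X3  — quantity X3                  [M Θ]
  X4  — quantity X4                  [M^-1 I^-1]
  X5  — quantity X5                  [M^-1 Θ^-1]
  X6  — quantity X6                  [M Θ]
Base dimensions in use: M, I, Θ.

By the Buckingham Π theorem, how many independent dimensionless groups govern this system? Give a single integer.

4

Write exponents as rows M,I,Θ / cols X1,X2,X3,X4,X5,X6:
  M: [-1  1  1 -1 -1  1]
  I: [-1  1  0 -1  0  0]
  Θ: [ 0  0  1  0 -1  1]
RREF → pivots at {X1,X3} ⇒ r = 2
Π count = n − r = 6 − 2 = 4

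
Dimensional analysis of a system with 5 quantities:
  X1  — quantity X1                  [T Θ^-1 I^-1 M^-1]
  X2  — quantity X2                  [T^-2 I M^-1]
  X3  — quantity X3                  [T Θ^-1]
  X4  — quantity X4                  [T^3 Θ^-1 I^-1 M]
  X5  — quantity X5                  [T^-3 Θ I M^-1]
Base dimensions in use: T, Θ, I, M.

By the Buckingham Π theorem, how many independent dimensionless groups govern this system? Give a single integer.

2

Exponent matrix [T,Θ,I,M] × [X1,X2,X3,X4,X5]:
  T: [ 1 -2  1  3 -3]
  Θ: [-1  0 -1 -1  1]
  I: [-1  1  0 -1  1]
  M: [-1 -1  0  1 -1]
RREF → pivots at {X1,X2,X3} ⇒ r = 3
Π count = n − r = 5 − 3 = 2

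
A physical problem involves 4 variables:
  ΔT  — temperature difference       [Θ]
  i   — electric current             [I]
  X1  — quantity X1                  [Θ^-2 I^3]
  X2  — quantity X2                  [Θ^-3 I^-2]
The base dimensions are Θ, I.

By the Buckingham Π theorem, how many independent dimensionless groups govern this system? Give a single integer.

2

Dimensional matrix (Θ×I by ΔT×i×X1×X2):
  Θ: [ 1  0 -2 -3]
  I: [ 0  1  3 -2]
Echelon form has 2 nonzero rows (pivots: ΔT,i)
Π count = n − r = 4 − 2 = 2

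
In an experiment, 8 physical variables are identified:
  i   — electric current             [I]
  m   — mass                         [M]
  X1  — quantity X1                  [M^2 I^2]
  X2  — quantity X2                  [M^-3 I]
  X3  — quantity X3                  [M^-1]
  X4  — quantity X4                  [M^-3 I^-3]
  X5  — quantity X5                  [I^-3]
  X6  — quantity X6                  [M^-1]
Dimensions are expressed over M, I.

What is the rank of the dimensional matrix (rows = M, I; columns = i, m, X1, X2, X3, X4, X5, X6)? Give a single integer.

Write exponents as rows M,I / cols i,m,X1,X2,X3,X4,X5,X6:
  M: [ 0  1  2 -3 -1 -3  0 -1]
  I: [ 1  0  2  1  0 -3 -3  0]
RREF → pivots at {i,m} ⇒ r = 2

2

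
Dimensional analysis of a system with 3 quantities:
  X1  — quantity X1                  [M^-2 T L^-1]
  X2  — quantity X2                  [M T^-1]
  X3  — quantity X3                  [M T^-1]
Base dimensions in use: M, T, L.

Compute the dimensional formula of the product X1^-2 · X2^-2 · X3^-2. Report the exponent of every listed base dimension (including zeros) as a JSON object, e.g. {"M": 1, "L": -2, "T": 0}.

Dimensional matrix (M×T×L by X1×X2×X3):
  M: [-2  1  1]
  T: [ 1 -1 -1]
  L: [-1  0  0]
  [M]: (-2)·-2+(-2)·1+(-2)·1 = 0
  [T]: (-2)·1+(-2)·-1+(-2)·-1 = 2
  [L]: (-2)·-1+(-2)·0+(-2)·0 = 2
⇒ T^2 L^2

{"M": 0, "T": 2, "L": 2}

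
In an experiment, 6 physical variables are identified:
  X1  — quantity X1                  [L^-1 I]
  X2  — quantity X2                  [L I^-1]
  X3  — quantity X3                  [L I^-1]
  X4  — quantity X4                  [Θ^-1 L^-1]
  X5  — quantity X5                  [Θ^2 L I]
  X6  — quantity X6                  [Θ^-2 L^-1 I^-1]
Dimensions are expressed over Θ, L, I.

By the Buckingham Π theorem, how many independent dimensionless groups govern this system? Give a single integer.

4

Exponent matrix [Θ,L,I] × [X1,X2,X3,X4,X5,X6]:
  Θ: [ 0  0  0 -1  2 -2]
  L: [-1  1  1 -1  1 -1]
  I: [ 1 -1 -1  0  1 -1]
RREF → pivots at {X1,X4} ⇒ r = 2
n=6, r=2 ⇒ 4 dimensionless groups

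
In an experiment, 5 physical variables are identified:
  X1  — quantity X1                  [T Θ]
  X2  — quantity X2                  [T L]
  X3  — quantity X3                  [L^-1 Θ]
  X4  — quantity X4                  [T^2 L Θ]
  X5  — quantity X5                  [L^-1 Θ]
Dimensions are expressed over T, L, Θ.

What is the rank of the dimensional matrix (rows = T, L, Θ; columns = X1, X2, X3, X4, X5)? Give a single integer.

2

Dimensional matrix (T×L×Θ by X1×X2×X3×X4×X5):
  T: [ 1  1  0  2  0]
  L: [ 0  1 -1  1 -1]
  Θ: [ 1  0  1  1  1]
RREF → pivots at {X1,X2} ⇒ r = 2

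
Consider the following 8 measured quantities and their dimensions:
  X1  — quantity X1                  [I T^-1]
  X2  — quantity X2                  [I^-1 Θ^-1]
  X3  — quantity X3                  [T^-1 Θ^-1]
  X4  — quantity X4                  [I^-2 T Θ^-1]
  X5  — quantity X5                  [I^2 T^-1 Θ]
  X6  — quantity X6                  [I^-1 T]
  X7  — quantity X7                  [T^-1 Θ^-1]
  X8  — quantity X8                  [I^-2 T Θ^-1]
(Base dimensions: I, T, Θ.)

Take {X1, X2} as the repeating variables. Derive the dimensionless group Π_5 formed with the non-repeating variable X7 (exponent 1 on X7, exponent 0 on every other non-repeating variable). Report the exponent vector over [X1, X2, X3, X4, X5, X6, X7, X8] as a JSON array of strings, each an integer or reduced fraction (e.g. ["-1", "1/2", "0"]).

["-1", "-1", "0", "0", "0", "0", "1", "0"]

Write exponents as rows I,T,Θ / cols X1,X2,X3,X4,X5,X6,X7,X8:
  I: [ 1 -1  0 -2  2 -1  0 -2]
  T: [-1  0 -1  1 -1  1 -1  1]
  Θ: [ 0 -1 -1 -1  1  0 -1 -1]
Row reduction gives pivot columns X1,X2; rank = 2
Pivot set = {X1,X2}, free = {X3,X4,X5,X6,X7,X8}
RREF:
  r0: [   1    0    1   -1    1   -1    1   -1]
  r1: [   0    1    1    1   -1    0    1    1]
  r2: [   0    0    0    0    0    0    0    0]
Fix exponent of X7 at 1, X3 at 0, X4 at 0, X5 at 0, X6 at 0, X8 at 0; solve each RREF row for its pivot's exponent:
  r0: exp(X1) + (1)·1 = 0 ⇒ exp(X1) = -1
  r1: exp(X2) + (1)·1 = 0 ⇒ exp(X2) = -1
Π_5 = X1^-1 · X2^-1 · X7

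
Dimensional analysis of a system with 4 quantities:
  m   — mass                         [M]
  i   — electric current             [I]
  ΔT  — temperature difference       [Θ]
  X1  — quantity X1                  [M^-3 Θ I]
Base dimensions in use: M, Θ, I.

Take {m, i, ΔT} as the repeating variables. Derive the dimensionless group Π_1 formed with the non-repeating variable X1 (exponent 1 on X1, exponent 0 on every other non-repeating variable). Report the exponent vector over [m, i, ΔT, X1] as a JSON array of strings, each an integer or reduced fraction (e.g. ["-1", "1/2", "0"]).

Exponent matrix [M,Θ,I] × [m,i,ΔT,X1]:
  M: [ 1  0  0 -3]
  Θ: [ 0  0  1  1]
  I: [ 0  1  0  1]
RREF → pivots at {m,i,ΔT} ⇒ r = 3
Pivot set = {m,i,ΔT}, free = {X1}
RREF:
  r0: [   1    0    0   -3]
  r1: [   0    1    0    1]
  r2: [   0    0    1    1]
Fix exponent of X1 at 1; solve each RREF row for its pivot's exponent:
  r0: exp(m) + (-3)·1 = 0 ⇒ exp(m) = 3
  r1: exp(i) + (1)·1 = 0 ⇒ exp(i) = -1
  r2: exp(ΔT) + (1)·1 = 0 ⇒ exp(ΔT) = -1
Π_1 = m^3 · i^-1 · ΔT^-1 · X1

["3", "-1", "-1", "1"]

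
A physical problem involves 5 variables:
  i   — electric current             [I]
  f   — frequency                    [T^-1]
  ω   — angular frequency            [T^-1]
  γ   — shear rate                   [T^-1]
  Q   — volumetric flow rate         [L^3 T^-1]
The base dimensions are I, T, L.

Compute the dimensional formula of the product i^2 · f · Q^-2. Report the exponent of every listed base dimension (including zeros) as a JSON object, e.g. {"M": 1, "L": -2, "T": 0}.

{"I": 2, "T": 1, "L": -6}

Exponent matrix [I,T,L] × [i,f,ω,γ,Q]:
  I: [ 1  0  0  0  0]
  T: [ 0 -1 -1 -1 -1]
  L: [ 0  0  0  0  3]
  [I]: (2)·1+(1)·0+(-2)·0 = 2
  [T]: (2)·0+(1)·-1+(-2)·-1 = 1
  [L]: (2)·0+(1)·0+(-2)·3 = -6
⇒ I^2 T L^-6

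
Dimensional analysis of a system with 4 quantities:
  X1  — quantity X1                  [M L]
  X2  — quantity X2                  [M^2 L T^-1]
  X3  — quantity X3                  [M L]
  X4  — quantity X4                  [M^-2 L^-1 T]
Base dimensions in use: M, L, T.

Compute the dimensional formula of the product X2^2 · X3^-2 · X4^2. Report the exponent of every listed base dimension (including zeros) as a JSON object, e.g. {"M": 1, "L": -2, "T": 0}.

Write exponents as rows M,L,T / cols X1,X2,X3,X4:
  M: [ 1  2  1 -2]
  L: [ 1  1  1 -1]
  T: [ 0 -1  0  1]
  [M]: (2)·2+(-2)·1+(2)·-2 = -2
  [L]: (2)·1+(-2)·1+(2)·-1 = -2
  [T]: (2)·-1+(-2)·0+(2)·1 = 0
⇒ M^-2 L^-2

{"M": -2, "L": -2, "T": 0}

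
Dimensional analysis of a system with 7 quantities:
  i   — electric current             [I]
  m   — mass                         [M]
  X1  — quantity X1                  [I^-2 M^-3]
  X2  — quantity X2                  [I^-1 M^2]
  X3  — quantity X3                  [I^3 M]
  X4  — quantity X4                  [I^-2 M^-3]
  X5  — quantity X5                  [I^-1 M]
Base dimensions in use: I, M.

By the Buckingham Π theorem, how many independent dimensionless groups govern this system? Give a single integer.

5

Exponent matrix [I,M] × [i,m,X1,X2,X3,X4,X5]:
  I: [ 1  0 -2 -1  3 -2 -1]
  M: [ 0  1 -3  2  1 -3  1]
RREF → pivots at {i,m} ⇒ r = 2
Π count = n − r = 7 − 2 = 5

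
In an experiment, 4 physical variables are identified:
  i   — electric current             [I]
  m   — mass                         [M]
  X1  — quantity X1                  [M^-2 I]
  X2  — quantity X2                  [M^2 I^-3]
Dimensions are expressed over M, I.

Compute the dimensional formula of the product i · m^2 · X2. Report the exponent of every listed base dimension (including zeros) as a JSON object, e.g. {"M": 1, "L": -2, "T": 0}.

{"M": 4, "I": -2}

Exponent matrix [M,I] × [i,m,X1,X2]:
  M: [ 0  1 -2  2]
  I: [ 1  0  1 -3]
  [M]: (1)·0+(2)·1+(1)·2 = 4
  [I]: (1)·1+(2)·0+(1)·-3 = -2
⇒ M^4 I^-2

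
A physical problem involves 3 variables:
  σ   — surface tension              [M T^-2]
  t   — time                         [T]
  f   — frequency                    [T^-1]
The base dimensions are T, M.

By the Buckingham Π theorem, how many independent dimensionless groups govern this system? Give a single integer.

1

Write exponents as rows T,M / cols σ,t,f:
  T: [-2  1 -1]
  M: [ 1  0  0]
Echelon form has 2 nonzero rows (pivots: σ,t)
Π count = n − r = 3 − 2 = 1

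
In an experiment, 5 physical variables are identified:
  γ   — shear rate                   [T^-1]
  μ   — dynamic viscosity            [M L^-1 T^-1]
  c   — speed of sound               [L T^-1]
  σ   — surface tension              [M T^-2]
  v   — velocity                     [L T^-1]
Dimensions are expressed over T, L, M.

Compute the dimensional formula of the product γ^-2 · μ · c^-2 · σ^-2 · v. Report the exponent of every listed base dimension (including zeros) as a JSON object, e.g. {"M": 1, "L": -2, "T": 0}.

{"T": 6, "L": -2, "M": -1}

Exponent matrix [T,L,M] × [γ,μ,c,σ,v]:
  T: [-1 -1 -1 -2 -1]
  L: [ 0 -1  1  0  1]
  M: [ 0  1  0  1  0]
  [T]: (-2)·-1+(1)·-1+(-2)·-1+(-2)·-2+(1)·-1 = 6
  [L]: (-2)·0+(1)·-1+(-2)·1+(-2)·0+(1)·1 = -2
  [M]: (-2)·0+(1)·1+(-2)·0+(-2)·1+(1)·0 = -1
⇒ T^6 L^-2 M^-1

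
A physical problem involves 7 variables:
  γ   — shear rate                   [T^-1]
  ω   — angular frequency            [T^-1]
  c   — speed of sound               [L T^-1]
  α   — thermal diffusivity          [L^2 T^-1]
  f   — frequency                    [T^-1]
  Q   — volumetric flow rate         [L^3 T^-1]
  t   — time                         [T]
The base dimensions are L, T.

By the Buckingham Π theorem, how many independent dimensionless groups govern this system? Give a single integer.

Write exponents as rows L,T / cols γ,ω,c,α,f,Q,t:
  L: [ 0  0  1  2  0  3  0]
  T: [-1 -1 -1 -1 -1 -1  1]
RREF → pivots at {γ,c} ⇒ r = 2
7 vars − rank 2 = 5 Π groups

5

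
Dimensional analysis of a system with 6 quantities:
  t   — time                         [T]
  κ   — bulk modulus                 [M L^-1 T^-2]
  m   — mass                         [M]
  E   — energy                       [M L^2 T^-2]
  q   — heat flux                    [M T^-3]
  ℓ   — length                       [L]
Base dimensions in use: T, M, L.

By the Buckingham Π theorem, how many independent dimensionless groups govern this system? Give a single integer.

Exponent matrix [T,M,L] × [t,κ,m,E,q,ℓ]:
  T: [ 1 -2  0 -2 -3  0]
  M: [ 0  1  1  1  1  0]
  L: [ 0 -1  0  2  0  1]
Row reduction gives pivot columns t,κ,m; rank = 3
Π count = n − r = 6 − 3 = 3

3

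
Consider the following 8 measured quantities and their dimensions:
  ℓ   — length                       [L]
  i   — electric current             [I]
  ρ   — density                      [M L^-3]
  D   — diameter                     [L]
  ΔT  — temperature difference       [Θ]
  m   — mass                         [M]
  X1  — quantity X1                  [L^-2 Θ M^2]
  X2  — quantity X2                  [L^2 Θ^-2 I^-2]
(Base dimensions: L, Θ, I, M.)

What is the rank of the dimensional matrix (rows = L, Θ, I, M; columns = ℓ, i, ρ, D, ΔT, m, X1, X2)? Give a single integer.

Dimensional matrix (L×Θ×I×M by ℓ×i×ρ×D×ΔT×m×X1×X2):
  L: [ 1  0 -3  1  0  0 -2  2]
  Θ: [ 0  0  0  0  1  0  1 -2]
  I: [ 0  1  0  0  0  0  0 -2]
  M: [ 0  0  1  0  0  1  2  0]
Echelon form has 4 nonzero rows (pivots: ℓ,i,ρ,ΔT)

4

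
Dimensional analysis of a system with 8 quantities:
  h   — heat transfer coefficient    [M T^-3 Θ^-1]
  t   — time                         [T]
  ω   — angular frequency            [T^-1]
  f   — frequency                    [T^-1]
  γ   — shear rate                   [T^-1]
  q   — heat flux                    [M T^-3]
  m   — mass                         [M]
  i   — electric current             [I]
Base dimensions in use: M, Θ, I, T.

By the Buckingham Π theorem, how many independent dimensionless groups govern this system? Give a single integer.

4

Exponent matrix [M,Θ,I,T] × [h,t,ω,f,γ,q,m,i]:
  M: [ 1  0  0  0  0  1  1  0]
  Θ: [-1  0  0  0  0  0  0  0]
  I: [ 0  0  0  0  0  0  0  1]
  T: [-3  1 -1 -1 -1 -3  0  0]
RREF → pivots at {h,t,q,i} ⇒ r = 4
8 vars − rank 4 = 4 Π groups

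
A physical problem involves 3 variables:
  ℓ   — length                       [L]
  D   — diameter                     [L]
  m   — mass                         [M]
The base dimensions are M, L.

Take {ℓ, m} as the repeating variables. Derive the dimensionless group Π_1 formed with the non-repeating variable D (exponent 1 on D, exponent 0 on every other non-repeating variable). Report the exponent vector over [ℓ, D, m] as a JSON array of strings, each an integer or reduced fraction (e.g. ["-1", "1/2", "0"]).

["-1", "1", "0"]

Exponent matrix [M,L] × [ℓ,D,m]:
  M: [ 0  0  1]
  L: [ 1  1  0]
Row reduction gives pivot columns ℓ,m; rank = 2
Pivot set = {ℓ,m}, free = {D}
RREF:
  r0: [   1    1    0]
  r1: [   0    0    1]
Fix exponent of D at 1; solve each RREF row for its pivot's exponent:
  r0: exp(ℓ) + (1)·1 = 0 ⇒ exp(ℓ) = -1
  r1: exp(m) + (0)·1 = 0 ⇒ exp(m) = 0
Π_1 = ℓ^-1 · D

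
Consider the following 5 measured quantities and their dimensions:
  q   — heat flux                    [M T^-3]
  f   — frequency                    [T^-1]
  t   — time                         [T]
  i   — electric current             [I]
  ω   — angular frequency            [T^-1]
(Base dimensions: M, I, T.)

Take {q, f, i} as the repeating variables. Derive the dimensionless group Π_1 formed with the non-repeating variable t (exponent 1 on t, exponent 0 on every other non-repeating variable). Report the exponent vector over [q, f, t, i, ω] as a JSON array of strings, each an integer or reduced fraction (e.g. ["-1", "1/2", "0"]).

Dimensional matrix (M×I×T by q×f×t×i×ω):
  M: [ 1  0  0  0  0]
  I: [ 0  0  0  1  0]
  T: [-3 -1  1  0 -1]
Echelon form has 3 nonzero rows (pivots: q,f,i)
Repeat: q,f,i; free: t,ω
RREF:
  r0: [   1    0    0    0    0]
  r1: [   0    1   -1    0    1]
  r2: [   0    0    0    1    0]
Fix exponent of t at 1, ω at 0; solve each RREF row for its pivot's exponent:
  r0: exp(q) + (0)·1 = 0 ⇒ exp(q) = 0
  r1: exp(f) + (-1)·1 = 0 ⇒ exp(f) = 1
  r2: exp(i) + (0)·1 = 0 ⇒ exp(i) = 0
Π_1 = f · t

["0", "1", "1", "0", "0"]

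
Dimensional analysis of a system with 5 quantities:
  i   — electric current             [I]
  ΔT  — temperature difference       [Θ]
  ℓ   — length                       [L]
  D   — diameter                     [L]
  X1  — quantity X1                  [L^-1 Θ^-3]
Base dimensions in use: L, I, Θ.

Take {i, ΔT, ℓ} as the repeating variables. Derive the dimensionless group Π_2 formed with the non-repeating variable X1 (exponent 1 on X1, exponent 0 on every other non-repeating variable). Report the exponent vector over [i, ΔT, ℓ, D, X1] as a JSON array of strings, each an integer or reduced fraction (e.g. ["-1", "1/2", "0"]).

["0", "3", "1", "0", "1"]

Dimensional matrix (L×I×Θ by i×ΔT×ℓ×D×X1):
  L: [ 0  0  1  1 -1]
  I: [ 1  0  0  0  0]
  Θ: [ 0  1  0  0 -3]
RREF → pivots at {i,ΔT,ℓ} ⇒ r = 3
Pivot set = {i,ΔT,ℓ}, free = {D,X1}
RREF:
  r0: [   1    0    0    0    0]
  r1: [   0    1    0    0   -3]
  r2: [   0    0    1    1   -1]
Fix exponent of X1 at 1, D at 0; solve each RREF row for its pivot's exponent:
  r0: exp(i) + (0)·1 = 0 ⇒ exp(i) = 0
  r1: exp(ΔT) + (-3)·1 = 0 ⇒ exp(ΔT) = 3
  r2: exp(ℓ) + (-1)·1 = 0 ⇒ exp(ℓ) = 1
Π_2 = ΔT^3 · ℓ · X1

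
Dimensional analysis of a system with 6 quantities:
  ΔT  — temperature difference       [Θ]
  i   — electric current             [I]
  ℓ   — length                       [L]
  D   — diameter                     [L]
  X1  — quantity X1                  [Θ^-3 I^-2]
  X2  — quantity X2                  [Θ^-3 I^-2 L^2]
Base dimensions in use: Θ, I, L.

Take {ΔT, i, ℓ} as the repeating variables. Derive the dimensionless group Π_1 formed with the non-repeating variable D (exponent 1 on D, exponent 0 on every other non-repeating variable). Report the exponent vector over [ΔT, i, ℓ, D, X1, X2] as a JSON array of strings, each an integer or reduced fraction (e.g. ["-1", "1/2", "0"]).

Exponent matrix [Θ,I,L] × [ΔT,i,ℓ,D,X1,X2]:
  Θ: [ 1  0  0  0 -3 -3]
  I: [ 0  1  0  0 -2 -2]
  L: [ 0  0  1  1  0  2]
Row reduction gives pivot columns ΔT,i,ℓ; rank = 3
Repeat: ΔT,i,ℓ; free: D,X1,X2
RREF:
  r0: [   1    0    0    0   -3   -3]
  r1: [   0    1    0    0   -2   -2]
  r2: [   0    0    1    1    0    2]
Fix exponent of D at 1, X1 at 0, X2 at 0; solve each RREF row for its pivot's exponent:
  r0: exp(ΔT) + (0)·1 = 0 ⇒ exp(ΔT) = 0
  r1: exp(i) + (0)·1 = 0 ⇒ exp(i) = 0
  r2: exp(ℓ) + (1)·1 = 0 ⇒ exp(ℓ) = -1
Π_1 = ℓ^-1 · D

["0", "0", "-1", "1", "0", "0"]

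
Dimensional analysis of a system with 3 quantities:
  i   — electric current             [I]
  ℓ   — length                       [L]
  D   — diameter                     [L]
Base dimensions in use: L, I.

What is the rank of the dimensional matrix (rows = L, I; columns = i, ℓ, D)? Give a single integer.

2

Dimensional matrix (L×I by i×ℓ×D):
  L: [ 0  1  1]
  I: [ 1  0  0]
Echelon form has 2 nonzero rows (pivots: i,ℓ)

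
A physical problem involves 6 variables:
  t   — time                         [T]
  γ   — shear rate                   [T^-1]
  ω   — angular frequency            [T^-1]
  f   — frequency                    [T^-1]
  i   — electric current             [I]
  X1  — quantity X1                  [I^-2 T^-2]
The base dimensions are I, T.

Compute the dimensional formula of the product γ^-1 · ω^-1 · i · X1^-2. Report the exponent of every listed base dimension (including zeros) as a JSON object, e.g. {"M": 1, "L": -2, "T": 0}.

Dimensional matrix (I×T by t×γ×ω×f×i×X1):
  I: [ 0  0  0  0  1 -2]
  T: [ 1 -1 -1 -1  0 -2]
  [I]: (-1)·0+(-1)·0+(1)·1+(-2)·-2 = 5
  [T]: (-1)·-1+(-1)·-1+(1)·0+(-2)·-2 = 6
⇒ I^5 T^6

{"I": 5, "T": 6}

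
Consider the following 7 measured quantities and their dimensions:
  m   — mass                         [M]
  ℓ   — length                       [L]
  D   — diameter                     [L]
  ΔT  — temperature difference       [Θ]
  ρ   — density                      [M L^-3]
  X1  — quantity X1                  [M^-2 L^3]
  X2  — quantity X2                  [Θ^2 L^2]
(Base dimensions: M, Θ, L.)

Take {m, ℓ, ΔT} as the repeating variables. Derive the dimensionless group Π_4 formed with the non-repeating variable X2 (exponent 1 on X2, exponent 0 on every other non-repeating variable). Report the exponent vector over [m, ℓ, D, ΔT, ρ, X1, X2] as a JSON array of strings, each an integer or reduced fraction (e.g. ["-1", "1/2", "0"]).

["0", "-2", "0", "-2", "0", "0", "1"]

Write exponents as rows M,Θ,L / cols m,ℓ,D,ΔT,ρ,X1,X2:
  M: [ 1  0  0  0  1 -2  0]
  Θ: [ 0  0  0  1  0  0  2]
  L: [ 0  1  1  0 -3  3  2]
RREF → pivots at {m,ℓ,ΔT} ⇒ r = 3
Pivot set = {m,ℓ,ΔT}, free = {D,ρ,X1,X2}
RREF:
  r0: [   1    0    0    0    1   -2    0]
  r1: [   0    1    1    0   -3    3    2]
  r2: [   0    0    0    1    0    0    2]
Fix exponent of X2 at 1, D at 0, ρ at 0, X1 at 0; solve each RREF row for its pivot's exponent:
  r0: exp(m) + (0)·1 = 0 ⇒ exp(m) = 0
  r1: exp(ℓ) + (2)·1 = 0 ⇒ exp(ℓ) = -2
  r2: exp(ΔT) + (2)·1 = 0 ⇒ exp(ΔT) = -2
Π_4 = ℓ^-2 · ΔT^-2 · X2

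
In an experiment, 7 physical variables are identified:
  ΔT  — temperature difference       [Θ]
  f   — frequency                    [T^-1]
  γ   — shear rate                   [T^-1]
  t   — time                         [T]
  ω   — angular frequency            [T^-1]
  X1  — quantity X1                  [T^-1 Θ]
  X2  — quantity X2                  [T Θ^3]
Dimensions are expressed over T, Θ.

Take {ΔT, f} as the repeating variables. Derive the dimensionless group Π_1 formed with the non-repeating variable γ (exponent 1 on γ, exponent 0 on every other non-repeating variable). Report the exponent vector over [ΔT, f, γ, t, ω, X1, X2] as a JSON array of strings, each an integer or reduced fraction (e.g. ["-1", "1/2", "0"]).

["0", "-1", "1", "0", "0", "0", "0"]

Write exponents as rows T,Θ / cols ΔT,f,γ,t,ω,X1,X2:
  T: [ 0 -1 -1  1 -1 -1  1]
  Θ: [ 1  0  0  0  0  1  3]
Row reduction gives pivot columns ΔT,f; rank = 2
Pivot set = {ΔT,f}, free = {γ,t,ω,X1,X2}
RREF:
  r0: [   1    0    0    0    0    1    3]
  r1: [   0    1    1   -1    1    1   -1]
Fix exponent of γ at 1, t at 0, ω at 0, X1 at 0, X2 at 0; solve each RREF row for its pivot's exponent:
  r0: exp(ΔT) + (0)·1 = 0 ⇒ exp(ΔT) = 0
  r1: exp(f) + (1)·1 = 0 ⇒ exp(f) = -1
Π_1 = f^-1 · γ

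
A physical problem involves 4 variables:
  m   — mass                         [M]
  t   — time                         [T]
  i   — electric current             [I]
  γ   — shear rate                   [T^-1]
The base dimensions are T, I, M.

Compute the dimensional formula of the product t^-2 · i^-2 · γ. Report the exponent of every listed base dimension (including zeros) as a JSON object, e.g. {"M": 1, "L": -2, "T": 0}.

Dimensional matrix (T×I×M by m×t×i×γ):
  T: [ 0  1  0 -1]
  I: [ 0  0  1  0]
  M: [ 1  0  0  0]
  [T]: (-2)·1+(-2)·0+(1)·-1 = -3
  [I]: (-2)·0+(-2)·1+(1)·0 = -2
  [M]: (-2)·0+(-2)·0+(1)·0 = 0
⇒ T^-3 I^-2

{"T": -3, "I": -2, "M": 0}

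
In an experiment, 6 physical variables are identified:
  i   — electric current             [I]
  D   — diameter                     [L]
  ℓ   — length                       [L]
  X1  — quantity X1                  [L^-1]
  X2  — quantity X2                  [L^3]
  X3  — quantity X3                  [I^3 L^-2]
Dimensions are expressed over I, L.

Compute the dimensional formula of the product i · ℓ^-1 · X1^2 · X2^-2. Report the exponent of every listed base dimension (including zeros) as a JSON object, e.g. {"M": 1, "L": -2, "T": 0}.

{"I": 1, "L": -9}

Write exponents as rows I,L / cols i,D,ℓ,X1,X2,X3:
  I: [ 1  0  0  0  0  3]
  L: [ 0  1  1 -1  3 -2]
  [I]: (1)·1+(-1)·0+(2)·0+(-2)·0 = 1
  [L]: (1)·0+(-1)·1+(2)·-1+(-2)·3 = -9
⇒ I L^-9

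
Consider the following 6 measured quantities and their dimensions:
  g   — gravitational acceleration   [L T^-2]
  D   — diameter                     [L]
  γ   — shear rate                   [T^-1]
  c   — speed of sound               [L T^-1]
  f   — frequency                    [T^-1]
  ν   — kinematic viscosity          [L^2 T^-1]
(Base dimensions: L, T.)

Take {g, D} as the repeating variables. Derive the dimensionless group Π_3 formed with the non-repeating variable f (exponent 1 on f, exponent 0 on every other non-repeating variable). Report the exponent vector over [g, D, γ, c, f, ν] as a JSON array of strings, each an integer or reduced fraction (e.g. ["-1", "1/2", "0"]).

Write exponents as rows L,T / cols g,D,γ,c,f,ν:
  L: [ 1  1  0  1  0  2]
  T: [-2  0 -1 -1 -1 -1]
RREF → pivots at {g,D} ⇒ r = 2
Pivot set = {g,D}, free = {γ,c,f,ν}
RREF:
  r0: [   1    0  1/2  1/2  1/2  1/2]
  r1: [   0    1 -1/2  1/2 -1/2  3/2]
Fix exponent of f at 1, γ at 0, c at 0, ν at 0; solve each RREF row for its pivot's exponent:
  r0: exp(g) + (1/2)·1 = 0 ⇒ exp(g) = -1/2
  r1: exp(D) + (-1/2)·1 = 0 ⇒ exp(D) = 1/2
Π_3 = g^(-1/2) · D^(1/2) · f

["-1/2", "1/2", "0", "0", "1", "0"]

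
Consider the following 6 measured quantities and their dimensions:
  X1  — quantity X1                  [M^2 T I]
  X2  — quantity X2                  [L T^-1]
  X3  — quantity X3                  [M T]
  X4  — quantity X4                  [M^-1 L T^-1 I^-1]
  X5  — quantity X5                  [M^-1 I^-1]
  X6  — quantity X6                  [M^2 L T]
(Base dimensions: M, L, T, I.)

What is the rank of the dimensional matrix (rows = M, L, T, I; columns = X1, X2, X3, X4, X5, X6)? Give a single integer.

3

Exponent matrix [M,L,T,I] × [X1,X2,X3,X4,X5,X6]:
  M: [ 2  0  1 -1 -1  2]
  L: [ 0  1  0  1  0  1]
  T: [ 1 -1  1 -1  0  1]
  I: [ 1  0  0 -1 -1  0]
RREF → pivots at {X1,X2,X3} ⇒ r = 3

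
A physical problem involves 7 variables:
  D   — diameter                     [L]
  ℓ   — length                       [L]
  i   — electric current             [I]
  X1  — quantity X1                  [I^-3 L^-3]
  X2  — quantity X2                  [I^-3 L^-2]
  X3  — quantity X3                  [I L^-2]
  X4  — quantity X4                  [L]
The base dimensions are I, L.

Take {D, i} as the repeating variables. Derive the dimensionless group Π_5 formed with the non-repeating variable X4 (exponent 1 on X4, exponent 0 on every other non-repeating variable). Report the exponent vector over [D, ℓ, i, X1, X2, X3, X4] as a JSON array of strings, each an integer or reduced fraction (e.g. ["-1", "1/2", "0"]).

Dimensional matrix (I×L by D×ℓ×i×X1×X2×X3×X4):
  I: [ 0  0  1 -3 -3  1  0]
  L: [ 1  1  0 -3 -2 -2  1]
Echelon form has 2 nonzero rows (pivots: D,i)
Pivot set = {D,i}, free = {ℓ,X1,X2,X3,X4}
RREF:
  r0: [   1    1    0   -3   -2   -2    1]
  r1: [   0    0    1   -3   -3    1    0]
Fix exponent of X4 at 1, ℓ at 0, X1 at 0, X2 at 0, X3 at 0; solve each RREF row for its pivot's exponent:
  r0: exp(D) + (1)·1 = 0 ⇒ exp(D) = -1
  r1: exp(i) + (0)·1 = 0 ⇒ exp(i) = 0
Π_5 = D^-1 · X4

["-1", "0", "0", "0", "0", "0", "1"]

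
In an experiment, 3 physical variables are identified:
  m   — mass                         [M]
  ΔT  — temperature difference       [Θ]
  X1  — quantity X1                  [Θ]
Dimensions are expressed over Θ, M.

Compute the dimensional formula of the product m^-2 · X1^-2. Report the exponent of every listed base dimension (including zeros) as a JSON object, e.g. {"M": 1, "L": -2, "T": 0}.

Write exponents as rows Θ,M / cols m,ΔT,X1:
  Θ: [ 0  1  1]
  M: [ 1  0  0]
  [Θ]: (-2)·0+(-2)·1 = -2
  [M]: (-2)·1+(-2)·0 = -2
⇒ Θ^-2 M^-2

{"Θ": -2, "M": -2}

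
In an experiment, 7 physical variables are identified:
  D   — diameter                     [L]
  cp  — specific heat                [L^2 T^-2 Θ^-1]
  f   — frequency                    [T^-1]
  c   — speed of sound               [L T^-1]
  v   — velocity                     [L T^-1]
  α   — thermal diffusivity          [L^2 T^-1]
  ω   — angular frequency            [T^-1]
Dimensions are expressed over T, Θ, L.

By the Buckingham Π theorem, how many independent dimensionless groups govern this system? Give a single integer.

Exponent matrix [T,Θ,L] × [D,cp,f,c,v,α,ω]:
  T: [ 0 -2 -1 -1 -1 -1 -1]
  Θ: [ 0 -1  0  0  0  0  0]
  L: [ 1  2  0  1  1  2  0]
Echelon form has 3 nonzero rows (pivots: D,cp,f)
n=7, r=3 ⇒ 4 dimensionless groups

4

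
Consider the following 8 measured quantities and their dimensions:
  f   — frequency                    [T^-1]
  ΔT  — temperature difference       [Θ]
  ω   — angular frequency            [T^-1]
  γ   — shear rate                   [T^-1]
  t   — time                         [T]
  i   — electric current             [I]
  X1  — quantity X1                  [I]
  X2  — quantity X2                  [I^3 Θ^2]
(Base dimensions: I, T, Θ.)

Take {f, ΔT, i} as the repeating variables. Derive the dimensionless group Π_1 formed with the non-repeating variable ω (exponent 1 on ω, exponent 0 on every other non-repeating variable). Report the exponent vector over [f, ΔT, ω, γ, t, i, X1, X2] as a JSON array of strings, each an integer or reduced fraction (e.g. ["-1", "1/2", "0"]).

Dimensional matrix (I×T×Θ by f×ΔT×ω×γ×t×i×X1×X2):
  I: [ 0  0  0  0  0  1  1  3]
  T: [-1  0 -1 -1  1  0  0  0]
  Θ: [ 0  1  0  0  0  0  0  2]
Row reduction gives pivot columns f,ΔT,i; rank = 3
Pivot set = {f,ΔT,i}, free = {ω,γ,t,X1,X2}
RREF:
  r0: [   1    0    1    1   -1    0    0    0]
  r1: [   0    1    0    0    0    0    0    2]
  r2: [   0    0    0    0    0    1    1    3]
Fix exponent of ω at 1, γ at 0, t at 0, X1 at 0, X2 at 0; solve each RREF row for its pivot's exponent:
  r0: exp(f) + (1)·1 = 0 ⇒ exp(f) = -1
  r1: exp(ΔT) + (0)·1 = 0 ⇒ exp(ΔT) = 0
  r2: exp(i) + (0)·1 = 0 ⇒ exp(i) = 0
Π_1 = f^-1 · ω

["-1", "0", "1", "0", "0", "0", "0", "0"]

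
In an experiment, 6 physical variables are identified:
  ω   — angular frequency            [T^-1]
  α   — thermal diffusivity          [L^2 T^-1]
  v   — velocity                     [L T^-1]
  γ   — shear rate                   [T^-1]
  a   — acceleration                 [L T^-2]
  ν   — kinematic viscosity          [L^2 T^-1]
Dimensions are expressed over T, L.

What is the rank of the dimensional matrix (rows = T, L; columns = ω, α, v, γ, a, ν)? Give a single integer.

2

Dimensional matrix (T×L by ω×α×v×γ×a×ν):
  T: [-1 -1 -1 -1 -2 -1]
  L: [ 0  2  1  0  1  2]
Row reduction gives pivot columns ω,α; rank = 2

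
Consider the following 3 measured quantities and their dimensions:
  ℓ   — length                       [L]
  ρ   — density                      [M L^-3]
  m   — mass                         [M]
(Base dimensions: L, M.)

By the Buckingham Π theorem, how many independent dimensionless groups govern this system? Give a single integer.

1

Dimensional matrix (L×M by ℓ×ρ×m):
  L: [ 1 -3  0]
  M: [ 0  1  1]
Row reduction gives pivot columns ℓ,ρ; rank = 2
n=3, r=2 ⇒ 1 dimensionless group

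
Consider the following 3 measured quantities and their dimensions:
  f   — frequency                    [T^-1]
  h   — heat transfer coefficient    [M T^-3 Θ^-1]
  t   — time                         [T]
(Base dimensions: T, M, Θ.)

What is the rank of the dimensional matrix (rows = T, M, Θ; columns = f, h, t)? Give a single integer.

2

Dimensional matrix (T×M×Θ by f×h×t):
  T: [-1 -3  1]
  M: [ 0  1  0]
  Θ: [ 0 -1  0]
Echelon form has 2 nonzero rows (pivots: f,h)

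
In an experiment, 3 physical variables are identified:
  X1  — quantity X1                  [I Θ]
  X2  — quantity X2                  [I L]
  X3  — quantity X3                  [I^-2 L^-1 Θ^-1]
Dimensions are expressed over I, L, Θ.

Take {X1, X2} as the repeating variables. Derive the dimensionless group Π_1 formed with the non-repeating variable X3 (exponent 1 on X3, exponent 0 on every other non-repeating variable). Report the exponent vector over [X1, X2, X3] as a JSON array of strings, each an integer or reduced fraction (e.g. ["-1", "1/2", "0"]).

["1", "1", "1"]

Exponent matrix [I,L,Θ] × [X1,X2,X3]:
  I: [ 1  1 -2]
  L: [ 0  1 -1]
  Θ: [ 1  0 -1]
Echelon form has 2 nonzero rows (pivots: X1,X2)
Pivot set = {X1,X2}, free = {X3}
RREF:
  r0: [   1    0   -1]
  r1: [   0    1   -1]
  r2: [   0    0    0]
Fix exponent of X3 at 1; solve each RREF row for its pivot's exponent:
  r0: exp(X1) + (-1)·1 = 0 ⇒ exp(X1) = 1
  r1: exp(X2) + (-1)·1 = 0 ⇒ exp(X2) = 1
Π_1 = X1 · X2 · X3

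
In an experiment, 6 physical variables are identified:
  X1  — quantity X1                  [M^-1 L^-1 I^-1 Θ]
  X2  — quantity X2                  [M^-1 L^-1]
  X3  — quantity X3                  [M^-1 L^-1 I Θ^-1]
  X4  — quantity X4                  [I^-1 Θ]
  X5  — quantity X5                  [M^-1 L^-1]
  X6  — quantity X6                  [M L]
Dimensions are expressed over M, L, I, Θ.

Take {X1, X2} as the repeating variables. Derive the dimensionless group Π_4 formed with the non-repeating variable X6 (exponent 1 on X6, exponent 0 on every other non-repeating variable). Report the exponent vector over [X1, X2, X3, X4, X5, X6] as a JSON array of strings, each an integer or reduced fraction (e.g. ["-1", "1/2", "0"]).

Dimensional matrix (M×L×I×Θ by X1×X2×X3×X4×X5×X6):
  M: [-1 -1 -1  0 -1  1]
  L: [-1 -1 -1  0 -1  1]
  I: [-1  0  1 -1  0  0]
  Θ: [ 1  0 -1  1  0  0]
RREF → pivots at {X1,X2} ⇒ r = 2
Repeat: X1,X2; free: X3,X4,X5,X6
RREF:
  r0: [   1    0   -1    1    0    0]
  r1: [   0    1    2   -1    1   -1]
  r2: [   0    0    0    0    0    0]
  r3: [   0    0    0    0    0    0]
Fix exponent of X6 at 1, X3 at 0, X4 at 0, X5 at 0; solve each RREF row for its pivot's exponent:
  r0: exp(X1) + (0)·1 = 0 ⇒ exp(X1) = 0
  r1: exp(X2) + (-1)·1 = 0 ⇒ exp(X2) = 1
Π_4 = X2 · X6

["0", "1", "0", "0", "0", "1"]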